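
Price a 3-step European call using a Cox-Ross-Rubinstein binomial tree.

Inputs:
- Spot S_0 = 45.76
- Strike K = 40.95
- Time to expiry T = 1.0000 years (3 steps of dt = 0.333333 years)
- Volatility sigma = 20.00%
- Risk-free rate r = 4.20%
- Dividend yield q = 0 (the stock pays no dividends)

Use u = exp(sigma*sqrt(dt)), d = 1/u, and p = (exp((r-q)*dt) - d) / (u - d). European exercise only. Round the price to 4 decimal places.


dt = T/N = 0.333333
u = exp(sigma*sqrt(dt)) = 1.122401; d = 1/u = 0.890947
p = (exp((r-q)*dt) - d) / (u - d) = 0.532077
Discount per step: exp(-r*dt) = 0.986098
Stock lattice S(k, i) with i counting down-moves:
  k=0: S(0,0) = 45.7600
  k=1: S(1,0) = 51.3611; S(1,1) = 40.7697
  k=2: S(2,0) = 57.6477; S(2,1) = 45.7600; S(2,2) = 36.3237
  k=3: S(3,0) = 64.7038; S(3,1) = 51.3611; S(3,2) = 40.7697; S(3,3) = 32.3625
Terminal payoffs V(N, i) = max(S_T - K, 0):
  V(3,0) = 23.753837; V(3,1) = 10.411065; V(3,2) = 0.000000; V(3,3) = 0.000000
Backward induction: V(k, i) = exp(-r*dt) * [p * V(k+1, i) + (1-p) * V(k+1, i+1)].
  V(2,0) = exp(-r*dt) * [p*23.753837 + (1-p)*10.411065] = 17.267012
  V(2,1) = exp(-r*dt) * [p*10.411065 + (1-p)*0.000000] = 5.462478
  V(2,2) = exp(-r*dt) * [p*0.000000 + (1-p)*0.000000] = 0.000000
  V(1,0) = exp(-r*dt) * [p*17.267012 + (1-p)*5.462478] = 11.580139
  V(1,1) = exp(-r*dt) * [p*5.462478 + (1-p)*0.000000] = 2.866053
  V(0,0) = exp(-r*dt) * [p*11.580139 + (1-p)*2.866053] = 7.398314

Answer: Price = V(0,0) = 7.3983


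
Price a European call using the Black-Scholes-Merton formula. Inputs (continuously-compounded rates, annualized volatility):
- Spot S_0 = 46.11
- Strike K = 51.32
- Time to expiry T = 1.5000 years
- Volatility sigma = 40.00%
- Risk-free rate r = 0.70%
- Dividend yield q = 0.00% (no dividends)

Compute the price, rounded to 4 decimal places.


Answer: Price = 7.2154

Derivation:
d1 = (ln(S/K) + (r - q + 0.5*sigma^2) * T) / (sigma * sqrt(T)) = 0.04786570
d2 = d1 - sigma * sqrt(T) = -0.44203225
exp(-rT) = 0.98955493; exp(-qT) = 1.00000000
C = S_0 * exp(-qT) * N(d1) - K * exp(-rT) * N(d2)
N(d1) = 0.51908836; N(d2) = 0.32923293
C = 46.1100 * 1.00000000 * 0.51908836 - 51.3200 * 0.98955493 * 0.32923293 = 7.2154


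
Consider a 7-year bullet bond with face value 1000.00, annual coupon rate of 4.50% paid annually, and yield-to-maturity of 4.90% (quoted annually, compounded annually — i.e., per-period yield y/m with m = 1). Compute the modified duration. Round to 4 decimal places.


Coupon per period c = face * coupon_rate / m = 45.000000
Periods per year m = 1; per-period yield y/m = 0.049000
Number of cashflows N = 7
Cashflows (t years, CF_t, discount factor 1/(1+y/m)^(m*t), PV):
  t = 1.0000: CF_t = 45.000000, DF = 0.953289, PV = 42.897998
  t = 2.0000: CF_t = 45.000000, DF = 0.908760, PV = 40.894183
  t = 3.0000: CF_t = 45.000000, DF = 0.866310, PV = 38.983969
  t = 4.0000: CF_t = 45.000000, DF = 0.825844, PV = 37.162983
  t = 5.0000: CF_t = 45.000000, DF = 0.787268, PV = 35.427057
  t = 6.0000: CF_t = 45.000000, DF = 0.750494, PV = 33.772218
  t = 7.0000: CF_t = 1045.000000, DF = 0.715437, PV = 747.631985
Price P = sum_t PV_t = 976.770392
First compute Macaulay numerator sum_t t * PV_t:
  t * PV_t at t = 1.0000: 42.897998
  t * PV_t at t = 2.0000: 81.788366
  t * PV_t at t = 3.0000: 116.951906
  t * PV_t at t = 4.0000: 148.651930
  t * PV_t at t = 5.0000: 177.135284
  t * PV_t at t = 6.0000: 202.633308
  t * PV_t at t = 7.0000: 5233.423896
Macaulay duration D = 6003.482689 / 976.770392 = 6.146258
Modified duration = D / (1 + y/m) = 6.146258 / (1 + 0.049000) = 5.859159

Answer: Modified duration = 5.8592


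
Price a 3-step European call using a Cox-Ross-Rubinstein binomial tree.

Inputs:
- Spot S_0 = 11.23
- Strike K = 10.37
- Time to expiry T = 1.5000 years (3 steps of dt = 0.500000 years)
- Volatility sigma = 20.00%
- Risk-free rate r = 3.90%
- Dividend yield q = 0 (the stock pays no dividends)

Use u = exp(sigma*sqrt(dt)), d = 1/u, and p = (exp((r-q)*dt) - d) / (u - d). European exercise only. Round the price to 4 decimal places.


Answer: Price = V(0,0) = 1.9413

Derivation:
dt = T/N = 0.500000
u = exp(sigma*sqrt(dt)) = 1.151910; d = 1/u = 0.868123
p = (exp((r-q)*dt) - d) / (u - d) = 0.534091
Discount per step: exp(-r*dt) = 0.980689
Stock lattice S(k, i) with i counting down-moves:
  k=0: S(0,0) = 11.2300
  k=1: S(1,0) = 12.9359; S(1,1) = 9.7490
  k=2: S(2,0) = 14.9010; S(2,1) = 11.2300; S(2,2) = 8.4634
  k=3: S(3,0) = 17.1647; S(3,1) = 12.9359; S(3,2) = 9.7490; S(3,3) = 7.3472
Terminal payoffs V(N, i) = max(S_T - K, 0):
  V(3,0) = 6.794664; V(3,1) = 2.565948; V(3,2) = 0.000000; V(3,3) = 0.000000
Backward induction: V(k, i) = exp(-r*dt) * [p * V(k+1, i) + (1-p) * V(k+1, i+1)].
  V(2,0) = exp(-r*dt) * [p*6.794664 + (1-p)*2.565948] = 4.731303
  V(2,1) = exp(-r*dt) * [p*2.565948 + (1-p)*0.000000] = 1.343986
  V(2,2) = exp(-r*dt) * [p*0.000000 + (1-p)*0.000000] = 0.000000
  V(1,0) = exp(-r*dt) * [p*4.731303 + (1-p)*1.343986] = 3.092233
  V(1,1) = exp(-r*dt) * [p*1.343986 + (1-p)*0.000000] = 0.703950
  V(0,0) = exp(-r*dt) * [p*3.092233 + (1-p)*0.703950] = 1.941285


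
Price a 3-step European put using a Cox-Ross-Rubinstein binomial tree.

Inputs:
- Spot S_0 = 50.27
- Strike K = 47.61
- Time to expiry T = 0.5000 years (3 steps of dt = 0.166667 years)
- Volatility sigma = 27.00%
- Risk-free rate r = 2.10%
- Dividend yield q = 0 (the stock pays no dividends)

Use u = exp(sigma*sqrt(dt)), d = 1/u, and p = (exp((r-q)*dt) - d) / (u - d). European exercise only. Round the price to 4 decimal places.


Answer: Price = V(0,0) = 2.5053

Derivation:
dt = T/N = 0.166667
u = exp(sigma*sqrt(dt)) = 1.116532; d = 1/u = 0.895631
p = (exp((r-q)*dt) - d) / (u - d) = 0.488343
Discount per step: exp(-r*dt) = 0.996506
Stock lattice S(k, i) with i counting down-moves:
  k=0: S(0,0) = 50.2700
  k=1: S(1,0) = 56.1280; S(1,1) = 45.0234
  k=2: S(2,0) = 62.6687; S(2,1) = 50.2700; S(2,2) = 40.3243
  k=3: S(3,0) = 69.9716; S(3,1) = 56.1280; S(3,2) = 45.0234; S(3,3) = 36.1157
Terminal payoffs V(N, i) = max(K - S_T, 0):
  V(3,0) = 0.000000; V(3,1) = 0.000000; V(3,2) = 2.586641; V(3,3) = 11.494311
Backward induction: V(k, i) = exp(-r*dt) * [p * V(k+1, i) + (1-p) * V(k+1, i+1)].
  V(2,0) = exp(-r*dt) * [p*0.000000 + (1-p)*0.000000] = 0.000000
  V(2,1) = exp(-r*dt) * [p*0.000000 + (1-p)*2.586641] = 1.318849
  V(2,2) = exp(-r*dt) * [p*2.586641 + (1-p)*11.494311] = 7.119351
  V(1,0) = exp(-r*dt) * [p*0.000000 + (1-p)*1.318849] = 0.672440
  V(1,1) = exp(-r*dt) * [p*1.318849 + (1-p)*7.119351] = 4.271738
  V(0,0) = exp(-r*dt) * [p*0.672440 + (1-p)*4.271738] = 2.505262


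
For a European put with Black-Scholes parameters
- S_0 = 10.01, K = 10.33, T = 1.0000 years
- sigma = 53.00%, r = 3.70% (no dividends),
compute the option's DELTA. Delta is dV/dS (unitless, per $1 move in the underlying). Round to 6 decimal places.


Answer: Delta = -0.391490

Derivation:
d1 = 0.2754383211; d2 = -0.2545616789
phi(d1) = 0.3840925777; exp(-qT) = 1.0000000000; exp(-rT) = 0.9636761353
N(-d1) = 0.3914897531
Delta = -exp(-qT) * N(-d1) = -1.0000000000 * 0.3914897531 = -0.391490


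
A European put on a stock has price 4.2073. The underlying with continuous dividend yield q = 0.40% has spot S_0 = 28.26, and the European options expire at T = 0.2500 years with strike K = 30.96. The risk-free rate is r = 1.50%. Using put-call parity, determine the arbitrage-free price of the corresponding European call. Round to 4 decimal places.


Answer: Call price = 1.5949

Derivation:
Put-call parity: C - P = S_0 * exp(-qT) - K * exp(-rT).
S_0 * exp(-qT) = 28.2600 * 0.99900050 = 28.23175413
K * exp(-rT) = 30.9600 * 0.99625702 = 30.84411742
C = P + S*exp(-qT) - K*exp(-rT)
C = 4.2073 + 28.23175413 - 30.84411742 = 1.5949


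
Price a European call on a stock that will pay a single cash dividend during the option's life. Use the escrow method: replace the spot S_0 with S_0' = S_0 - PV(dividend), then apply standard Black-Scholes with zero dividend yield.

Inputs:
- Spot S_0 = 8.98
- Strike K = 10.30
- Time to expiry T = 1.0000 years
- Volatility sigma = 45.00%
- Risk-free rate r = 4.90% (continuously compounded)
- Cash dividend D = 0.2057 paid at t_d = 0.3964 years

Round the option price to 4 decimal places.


Answer: Price = 1.1888

Derivation:
PV(D) = D * exp(-r * t_d) = 0.2057 * 0.98076382 = 0.20174312
S_0' = S_0 - PV(D) = 8.9800 - 0.20174312 = 8.77825688
d1 = (ln(S_0'/K) + (r + sigma^2/2)*T) / (sigma*sqrt(T)) = -0.02136898
d2 = d1 - sigma*sqrt(T) = -0.47136898
exp(-rT) = 0.95218113
N(d1) = 0.49147566; N(d2) = 0.31868863
C = S_0' * N(d1) - K * exp(-rT) * N(d2) = 8.77825688 * 0.49147566 - 10.3000 * 0.95218113 * 0.31868863 = 1.1888


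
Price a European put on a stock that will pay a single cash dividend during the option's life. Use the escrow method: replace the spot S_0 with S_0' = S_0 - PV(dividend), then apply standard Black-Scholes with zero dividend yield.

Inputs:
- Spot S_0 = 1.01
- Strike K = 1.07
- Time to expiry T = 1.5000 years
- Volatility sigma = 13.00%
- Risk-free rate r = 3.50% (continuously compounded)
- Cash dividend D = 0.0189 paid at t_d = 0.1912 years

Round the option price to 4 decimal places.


PV(D) = D * exp(-r * t_d) = 0.0189 * 0.99333034 = 0.01877394
S_0' = S_0 - PV(D) = 1.0100 - 0.01877394 = 0.99122606
d1 = (ln(S_0'/K) + (r + sigma^2/2)*T) / (sigma*sqrt(T)) = -0.07094922
d2 = d1 - sigma*sqrt(T) = -0.23016605
exp(-rT) = 0.94885432
N(-d1) = 0.52828091; N(-d2) = 0.59101863
P = K * exp(-rT) * N(-d2) - S_0' * N(-d1) = 1.0700 * 0.94885432 * 0.59101863 - 0.99122606 * 0.52828091 = 0.0764

Answer: Price = 0.0764


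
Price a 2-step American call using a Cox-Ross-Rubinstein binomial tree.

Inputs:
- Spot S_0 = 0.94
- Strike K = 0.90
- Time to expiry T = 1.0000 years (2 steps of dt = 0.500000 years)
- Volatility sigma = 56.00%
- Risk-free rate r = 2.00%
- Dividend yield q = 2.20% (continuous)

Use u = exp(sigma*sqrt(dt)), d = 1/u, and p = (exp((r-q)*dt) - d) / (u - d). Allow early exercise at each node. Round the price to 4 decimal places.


dt = T/N = 0.500000
u = exp(sigma*sqrt(dt)) = 1.485839; d = 1/u = 0.673020
p = (exp((r-q)*dt) - d) / (u - d) = 0.401049
Discount per step: exp(-r*dt) = 0.990050
Stock lattice S(k, i) with i counting down-moves:
  k=0: S(0,0) = 0.9400
  k=1: S(1,0) = 1.3967; S(1,1) = 0.6326
  k=2: S(2,0) = 2.0753; S(2,1) = 0.9400; S(2,2) = 0.4258
Terminal payoffs V(N, i) = max(S_T - K, 0):
  V(2,0) = 1.175255; V(2,1) = 0.040000; V(2,2) = 0.000000
Backward induction: V(k, i) = exp(-r*dt) * [p * V(k+1, i) + (1-p) * V(k+1, i+1)]; then take max(V_cont, immediate exercise) for American.
  V(1,0) = exp(-r*dt) * [p*1.175255 + (1-p)*0.040000] = 0.490365; exercise = 0.496689; V(1,0) = max -> 0.496689
  V(1,1) = exp(-r*dt) * [p*0.040000 + (1-p)*0.000000] = 0.015882; exercise = 0.000000; V(1,1) = max -> 0.015882
  V(0,0) = exp(-r*dt) * [p*0.496689 + (1-p)*0.015882] = 0.206633; exercise = 0.040000; V(0,0) = max -> 0.206633

Answer: Price = V(0,0) = 0.2066


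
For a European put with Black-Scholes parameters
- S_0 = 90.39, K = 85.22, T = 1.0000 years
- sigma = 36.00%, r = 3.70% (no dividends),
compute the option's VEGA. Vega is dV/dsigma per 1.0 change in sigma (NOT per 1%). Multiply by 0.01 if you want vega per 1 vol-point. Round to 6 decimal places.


d1 = 0.4463819271; d2 = 0.0863819271
phi(d1) = 0.3611120628; exp(-qT) = 1.0000000000; exp(-rT) = 0.9636761353
Vega = S * exp(-qT) * phi(d1) * sqrt(T) = 90.3900 * 1.0000000000 * 0.3611120628 * 1.0000000000 = 32.640919

Answer: Vega = 32.640919


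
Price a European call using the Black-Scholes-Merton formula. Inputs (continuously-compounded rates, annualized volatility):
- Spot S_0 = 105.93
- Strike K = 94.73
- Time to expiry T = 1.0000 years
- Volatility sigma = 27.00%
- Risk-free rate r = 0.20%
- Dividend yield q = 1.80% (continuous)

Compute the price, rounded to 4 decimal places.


d1 = (ln(S/K) + (r - q + 0.5*sigma^2) * T) / (sigma * sqrt(T)) = 0.48962133
d2 = d1 - sigma * sqrt(T) = 0.21962133
exp(-rT) = 0.99800200; exp(-qT) = 0.98216103
C = S_0 * exp(-qT) * N(d1) - K * exp(-rT) * N(d2)
N(d1) = 0.68779906; N(d2) = 0.58691696
C = 105.9300 * 0.98216103 * 0.68779906 - 94.7300 * 0.99800200 * 0.58691696 = 16.0713

Answer: Price = 16.0713


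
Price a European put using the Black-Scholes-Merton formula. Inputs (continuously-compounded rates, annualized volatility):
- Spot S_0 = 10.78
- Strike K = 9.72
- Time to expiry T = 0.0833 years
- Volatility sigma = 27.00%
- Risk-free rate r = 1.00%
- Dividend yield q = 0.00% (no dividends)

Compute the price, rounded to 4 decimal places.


Answer: Price = 0.0334

Derivation:
d1 = (ln(S/K) + (r - q + 0.5*sigma^2) * T) / (sigma * sqrt(T)) = 1.37791331
d2 = d1 - sigma * sqrt(T) = 1.29998661
exp(-rT) = 0.99916735; exp(-qT) = 1.00000000
P = K * exp(-rT) * N(-d2) - S_0 * exp(-qT) * N(-d1)
N(-d1) = 0.08411503; N(-d2) = 0.09680278
P = 9.7200 * 0.99916735 * 0.09680278 - 10.7800 * 1.00000000 * 0.08411503 = 0.0334


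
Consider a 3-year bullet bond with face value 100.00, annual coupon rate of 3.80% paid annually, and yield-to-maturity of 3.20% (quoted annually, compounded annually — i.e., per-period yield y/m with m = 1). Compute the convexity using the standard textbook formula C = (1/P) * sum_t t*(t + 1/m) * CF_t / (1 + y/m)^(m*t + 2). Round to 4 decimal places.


Answer: Convexity = 10.7297

Derivation:
Coupon per period c = face * coupon_rate / m = 3.800000
Periods per year m = 1; per-period yield y/m = 0.032000
Number of cashflows N = 3
Cashflows (t years, CF_t, discount factor 1/(1+y/m)^(m*t), PV):
  t = 1.0000: CF_t = 3.800000, DF = 0.968992, PV = 3.682171
  t = 2.0000: CF_t = 3.800000, DF = 0.938946, PV = 3.567995
  t = 3.0000: CF_t = 103.800000, DF = 0.909831, PV = 94.440497
Price P = sum_t PV_t = 101.690662
Convexity numerator sum_t t*(t + 1/m) * CF_t / (1+y/m)^(m*t + 2):
  t = 1.0000: term = 6.914718
  t = 2.0000: term = 20.100926
  t = 3.0000: term = 1064.094291
Convexity = (1/P) * sum = 1091.109935 / 101.690662 = 10.729696


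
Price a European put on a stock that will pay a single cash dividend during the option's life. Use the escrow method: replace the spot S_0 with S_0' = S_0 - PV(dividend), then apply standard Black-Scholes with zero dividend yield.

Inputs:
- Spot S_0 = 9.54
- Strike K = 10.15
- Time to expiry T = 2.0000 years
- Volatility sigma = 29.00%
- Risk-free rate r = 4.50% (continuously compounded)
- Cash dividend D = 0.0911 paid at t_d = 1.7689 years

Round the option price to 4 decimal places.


PV(D) = D * exp(-r * t_d) = 0.0911 * 0.92348521 = 0.08412950
S_0' = S_0 - PV(D) = 9.5400 - 0.08412950 = 9.45587050
d1 = (ln(S_0'/K) + (r + sigma^2/2)*T) / (sigma*sqrt(T)) = 0.25178380
d2 = d1 - sigma*sqrt(T) = -0.15833813
exp(-rT) = 0.91393119
N(-d1) = 0.40060409; N(-d2) = 0.56290482
P = K * exp(-rT) * N(-d2) - S_0' * N(-d1) = 10.1500 * 0.91393119 * 0.56290482 - 9.45587050 * 0.40060409 = 1.4337

Answer: Price = 1.4337


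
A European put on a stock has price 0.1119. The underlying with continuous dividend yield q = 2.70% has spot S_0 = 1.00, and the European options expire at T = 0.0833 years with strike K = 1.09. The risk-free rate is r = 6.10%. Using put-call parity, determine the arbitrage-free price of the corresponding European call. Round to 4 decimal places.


Put-call parity: C - P = S_0 * exp(-qT) - K * exp(-rT).
S_0 * exp(-qT) = 1.0000 * 0.99775343 = 0.99775343
K * exp(-rT) = 1.0900 * 0.99493159 = 1.08447543
C = P + S*exp(-qT) - K*exp(-rT)
C = 0.1119 + 0.99775343 - 1.08447543 = 0.0252

Answer: Call price = 0.0252


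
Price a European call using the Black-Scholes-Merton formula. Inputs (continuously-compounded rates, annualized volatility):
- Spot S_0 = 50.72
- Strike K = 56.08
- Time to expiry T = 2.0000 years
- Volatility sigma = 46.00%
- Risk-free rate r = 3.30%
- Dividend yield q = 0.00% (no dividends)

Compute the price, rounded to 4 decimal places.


Answer: Price = 12.2902

Derivation:
d1 = (ln(S/K) + (r - q + 0.5*sigma^2) * T) / (sigma * sqrt(T)) = 0.27229924
d2 = d1 - sigma * sqrt(T) = -0.37823900
exp(-rT) = 0.93613086; exp(-qT) = 1.00000000
C = S_0 * exp(-qT) * N(d1) - K * exp(-rT) * N(d2)
N(d1) = 0.60730403; N(d2) = 0.35262653
C = 50.7200 * 1.00000000 * 0.60730403 - 56.0800 * 0.93613086 * 0.35262653 = 12.2902


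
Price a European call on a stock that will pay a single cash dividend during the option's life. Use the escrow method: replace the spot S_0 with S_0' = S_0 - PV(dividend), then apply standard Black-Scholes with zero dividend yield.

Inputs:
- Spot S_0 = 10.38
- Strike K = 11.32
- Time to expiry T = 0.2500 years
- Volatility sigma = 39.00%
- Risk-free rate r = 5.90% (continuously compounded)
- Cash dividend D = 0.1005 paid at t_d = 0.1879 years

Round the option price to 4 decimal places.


PV(D) = D * exp(-r * t_d) = 0.1005 * 0.98897512 = 0.09939200
S_0' = S_0 - PV(D) = 10.3800 - 0.09939200 = 10.28060800
d1 = (ln(S_0'/K) + (r + sigma^2/2)*T) / (sigma*sqrt(T)) = -0.32076498
d2 = d1 - sigma*sqrt(T) = -0.51576498
exp(-rT) = 0.98535825
N(d1) = 0.37419425; N(d2) = 0.30300928
C = S_0' * N(d1) - K * exp(-rT) * N(d2) = 10.28060800 * 0.37419425 - 11.3200 * 0.98535825 * 0.30300928 = 0.4671

Answer: Price = 0.4671


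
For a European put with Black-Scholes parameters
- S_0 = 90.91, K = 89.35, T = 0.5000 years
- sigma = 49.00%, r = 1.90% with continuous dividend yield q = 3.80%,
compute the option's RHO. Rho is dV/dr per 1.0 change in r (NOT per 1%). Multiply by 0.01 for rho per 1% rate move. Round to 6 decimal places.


d1 = 0.1957784281; d2 = -0.1507038947
phi(d1) = 0.3913695089; exp(-qT) = 0.9811793622; exp(-rT) = 0.9905449824
N(-d2) = 0.5598953496
Rho = -K*T*exp(-rT)*N(-d2) = -89.3500 * 0.5000 * 0.9905449824 * 0.5598953496 = -24.776823

Answer: Rho = -24.776823


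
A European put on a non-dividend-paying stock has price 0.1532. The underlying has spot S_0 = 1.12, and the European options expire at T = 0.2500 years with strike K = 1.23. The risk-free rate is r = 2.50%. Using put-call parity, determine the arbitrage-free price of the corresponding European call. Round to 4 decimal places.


Answer: Call price = 0.0509

Derivation:
Put-call parity: C - P = S_0 * exp(-qT) - K * exp(-rT).
S_0 * exp(-qT) = 1.1200 * 1.00000000 = 1.12000000
K * exp(-rT) = 1.2300 * 0.99376949 = 1.22233647
C = P + S*exp(-qT) - K*exp(-rT)
C = 0.1532 + 1.12000000 - 1.22233647 = 0.0509


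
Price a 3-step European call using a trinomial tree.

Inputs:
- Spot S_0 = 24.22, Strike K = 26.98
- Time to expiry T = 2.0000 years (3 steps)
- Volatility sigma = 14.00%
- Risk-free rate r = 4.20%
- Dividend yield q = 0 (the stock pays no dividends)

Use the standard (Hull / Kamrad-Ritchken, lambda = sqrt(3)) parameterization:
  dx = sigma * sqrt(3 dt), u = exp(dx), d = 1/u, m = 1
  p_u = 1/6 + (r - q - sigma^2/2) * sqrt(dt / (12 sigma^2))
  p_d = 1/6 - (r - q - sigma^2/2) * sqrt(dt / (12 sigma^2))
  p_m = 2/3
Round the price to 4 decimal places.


Answer: Price = V(0,0) = 1.7024

Derivation:
dt = T/N = 0.666667; dx = sigma*sqrt(3*dt) = 0.197990
u = exp(dx) = 1.218950; d = 1/u = 0.820378
p_u = 0.220878, p_m = 0.666667, p_d = 0.112455
Discount per step: exp(-r*dt) = 0.972388
Stock lattice S(k, j) with j the centered position index:
  k=0: S(0,+0) = 24.2200
  k=1: S(1,-1) = 19.8696; S(1,+0) = 24.2200; S(1,+1) = 29.5230
  k=2: S(2,-2) = 16.3006; S(2,-1) = 19.8696; S(2,+0) = 24.2200; S(2,+1) = 29.5230; S(2,+2) = 35.9870
  k=3: S(3,-3) = 13.3726; S(3,-2) = 16.3006; S(3,-1) = 19.8696; S(3,+0) = 24.2200; S(3,+1) = 29.5230; S(3,+2) = 35.9870; S(3,+3) = 43.8664
Terminal payoffs V(N, j) = max(S_T - K, 0):
  V(3,-3) = 0.000000; V(3,-2) = 0.000000; V(3,-1) = 0.000000; V(3,+0) = 0.000000; V(3,+1) = 2.542971; V(3,+2) = 9.007028; V(3,+3) = 16.886390
Backward induction: V(k, j) = exp(-r*dt) * [p_u * V(k+1, j+1) + p_m * V(k+1, j) + p_d * V(k+1, j-1)]
  V(2,-2) = exp(-r*dt) * [p_u*0.000000 + p_m*0.000000 + p_d*0.000000] = 0.000000
  V(2,-1) = exp(-r*dt) * [p_u*0.000000 + p_m*0.000000 + p_d*0.000000] = 0.000000
  V(2,+0) = exp(-r*dt) * [p_u*2.542971 + p_m*0.000000 + p_d*0.000000] = 0.546178
  V(2,+1) = exp(-r*dt) * [p_u*9.007028 + p_m*2.542971 + p_d*0.000000] = 3.583027
  V(2,+2) = exp(-r*dt) * [p_u*16.886390 + p_m*9.007028 + p_d*2.542971] = 9.743809
  V(1,-1) = exp(-r*dt) * [p_u*0.546178 + p_m*0.000000 + p_d*0.000000] = 0.117308
  V(1,+0) = exp(-r*dt) * [p_u*3.583027 + p_m*0.546178 + p_d*0.000000] = 1.123625
  V(1,+1) = exp(-r*dt) * [p_u*9.743809 + p_m*3.583027 + p_d*0.546178] = 4.475223
  V(0,+0) = exp(-r*dt) * [p_u*4.475223 + p_m*1.123625 + p_d*0.117308] = 1.702413


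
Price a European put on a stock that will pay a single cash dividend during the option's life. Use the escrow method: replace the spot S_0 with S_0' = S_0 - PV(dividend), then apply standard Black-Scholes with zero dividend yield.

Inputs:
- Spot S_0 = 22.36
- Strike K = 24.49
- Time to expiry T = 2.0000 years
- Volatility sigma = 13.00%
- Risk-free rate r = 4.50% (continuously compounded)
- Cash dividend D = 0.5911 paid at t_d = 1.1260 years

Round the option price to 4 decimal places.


PV(D) = D * exp(-r * t_d) = 0.5911 * 0.95059231 = 0.56189512
S_0' = S_0 - PV(D) = 22.3600 - 0.56189512 = 21.79810488
d1 = (ln(S_0'/K) + (r + sigma^2/2)*T) / (sigma*sqrt(T)) = -0.05190075
d2 = d1 - sigma*sqrt(T) = -0.23574851
exp(-rT) = 0.91393119
N(-d1) = 0.52069611; N(-d2) = 0.59318609
P = K * exp(-rT) * N(-d2) - S_0' * N(-d1) = 24.4900 * 0.91393119 * 0.59318609 - 21.79810488 * 0.52069611 = 1.9266

Answer: Price = 1.9266


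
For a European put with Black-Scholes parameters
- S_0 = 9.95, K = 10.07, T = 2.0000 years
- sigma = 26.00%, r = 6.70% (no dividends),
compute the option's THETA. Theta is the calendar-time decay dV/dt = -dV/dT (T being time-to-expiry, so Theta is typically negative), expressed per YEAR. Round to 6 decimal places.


Answer: Theta = -0.059131

Derivation:
d1 = 0.5156762346; d2 = 0.1479807084
phi(d1) = 0.3492736653; exp(-qT) = 1.0000000000; exp(-rT) = 0.8745900646
Theta = -S*exp(-qT)*phi(d1)*sigma/(2*sqrt(T)) + r*K*exp(-rT)*N(-d2) - q*S*exp(-qT)*N(-d1)
N(-d1) = 0.3030402779; N(-d2) = 0.4411789965; sqrt(T) = 1.4142135624
Term 1 = -9.9500 * 1.0000000000 * 0.3492736653 * 0.2600 / (2 * 1.4142135624) = -0.3194605808
Term 2 = 0.0670 * 10.0700 * 0.8745900646 * 0.4411789965 = 0.2603296540
Term 3 = 0 (no dividend yield, q = 0)
Theta = -0.3194605808 + (0.2603296540) + (0.0000000000) = -0.059131


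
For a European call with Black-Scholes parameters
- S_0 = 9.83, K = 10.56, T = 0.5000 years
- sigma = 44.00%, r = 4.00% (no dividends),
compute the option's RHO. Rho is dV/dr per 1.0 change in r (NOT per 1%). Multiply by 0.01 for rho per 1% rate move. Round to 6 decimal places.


d1 = -0.0103955757; d2 = -0.3215225594
phi(d1) = 0.3989207245; exp(-qT) = 1.0000000000; exp(-rT) = 0.9801986733
N(d2) = 0.3739072096
Rho = K*T*exp(-rT)*N(d2) = 10.5600 * 0.5000 * 0.9801986733 * 0.3739072096 = 1.935138

Answer: Rho = 1.935138


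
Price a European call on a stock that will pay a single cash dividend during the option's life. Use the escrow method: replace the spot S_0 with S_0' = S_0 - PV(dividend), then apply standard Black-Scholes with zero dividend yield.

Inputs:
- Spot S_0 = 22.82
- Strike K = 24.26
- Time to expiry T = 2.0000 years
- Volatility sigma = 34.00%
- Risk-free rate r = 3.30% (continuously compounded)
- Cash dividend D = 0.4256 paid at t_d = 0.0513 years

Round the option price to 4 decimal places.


PV(D) = D * exp(-r * t_d) = 0.4256 * 0.99830853 = 0.42488011
S_0' = S_0 - PV(D) = 22.8200 - 0.42488011 = 22.39511989
d1 = (ln(S_0'/K) + (r + sigma^2/2)*T) / (sigma*sqrt(T)) = 0.21132961
d2 = d1 - sigma*sqrt(T) = -0.26950300
exp(-rT) = 0.93613086
N(d1) = 0.58368496; N(d2) = 0.39377132
C = S_0' * N(d1) - K * exp(-rT) * N(d2) = 22.39511989 * 0.58368496 - 24.2600 * 0.93613086 * 0.39377132 = 4.1289

Answer: Price = 4.1289


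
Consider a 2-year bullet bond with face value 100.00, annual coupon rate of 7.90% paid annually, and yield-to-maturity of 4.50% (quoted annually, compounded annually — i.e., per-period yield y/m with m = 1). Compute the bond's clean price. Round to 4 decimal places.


Answer: Price = 106.3671

Derivation:
Coupon per period c = face * coupon_rate / m = 7.900000
Periods per year m = 1; per-period yield y/m = 0.045000
Number of cashflows N = 2
Cashflows (t years, CF_t, discount factor 1/(1+y/m)^(m*t), PV):
  t = 1.0000: CF_t = 7.900000, DF = 0.956938, PV = 7.559809
  t = 2.0000: CF_t = 107.900000, DF = 0.915730, PV = 98.807262
Price P = sum_t PV_t = 106.367070


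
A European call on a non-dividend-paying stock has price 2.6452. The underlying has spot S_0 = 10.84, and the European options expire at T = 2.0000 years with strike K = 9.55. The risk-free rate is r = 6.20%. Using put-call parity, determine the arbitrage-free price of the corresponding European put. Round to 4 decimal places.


Put-call parity: C - P = S_0 * exp(-qT) - K * exp(-rT).
S_0 * exp(-qT) = 10.8400 * 1.00000000 = 10.84000000
K * exp(-rT) = 9.5500 * 0.88337984 = 8.43627748
P = C - S*exp(-qT) + K*exp(-rT)
P = 2.6452 - 10.84000000 + 8.43627748 = 0.2415

Answer: Put price = 0.2415


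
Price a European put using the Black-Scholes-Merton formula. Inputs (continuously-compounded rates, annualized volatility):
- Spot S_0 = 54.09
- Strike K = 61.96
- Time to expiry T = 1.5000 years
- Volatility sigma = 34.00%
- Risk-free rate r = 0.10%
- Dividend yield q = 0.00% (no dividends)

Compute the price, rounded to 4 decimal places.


d1 = (ln(S/K) + (r - q + 0.5*sigma^2) * T) / (sigma * sqrt(T)) = -0.11440483
d2 = d1 - sigma * sqrt(T) = -0.53081809
exp(-rT) = 0.99850112; exp(-qT) = 1.00000000
P = K * exp(-rT) * N(-d2) - S_0 * exp(-qT) * N(-d1)
N(-d1) = 0.54554156; N(-d2) = 0.70222758
P = 61.9600 * 0.99850112 * 0.70222758 - 54.0900 * 1.00000000 * 0.54554156 = 13.9365

Answer: Price = 13.9365


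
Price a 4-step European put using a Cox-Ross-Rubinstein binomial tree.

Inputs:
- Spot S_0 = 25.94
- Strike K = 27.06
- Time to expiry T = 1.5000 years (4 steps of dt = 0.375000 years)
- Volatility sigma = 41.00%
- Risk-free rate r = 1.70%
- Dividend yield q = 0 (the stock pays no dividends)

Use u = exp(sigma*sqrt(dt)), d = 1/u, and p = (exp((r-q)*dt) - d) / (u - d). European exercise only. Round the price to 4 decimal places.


Answer: Price = V(0,0) = 5.2804

Derivation:
dt = T/N = 0.375000
u = exp(sigma*sqrt(dt)) = 1.285404; d = 1/u = 0.777966
p = (exp((r-q)*dt) - d) / (u - d) = 0.450163
Discount per step: exp(-r*dt) = 0.993645
Stock lattice S(k, i) with i counting down-moves:
  k=0: S(0,0) = 25.9400
  k=1: S(1,0) = 33.3434; S(1,1) = 20.1804
  k=2: S(2,0) = 42.8597; S(2,1) = 25.9400; S(2,2) = 15.6997
  k=3: S(3,0) = 55.0920; S(3,1) = 33.3434; S(3,2) = 20.1804; S(3,3) = 12.2138
  k=4: S(4,0) = 70.8154; S(4,1) = 42.8597; S(4,2) = 25.9400; S(4,3) = 15.6997; S(4,4) = 9.5019
Terminal payoffs V(N, i) = max(K - S_T, 0):
  V(4,0) = 0.000000; V(4,1) = 0.000000; V(4,2) = 1.120000; V(4,3) = 11.360313; V(4,4) = 17.558066
Backward induction: V(k, i) = exp(-r*dt) * [p * V(k+1, i) + (1-p) * V(k+1, i+1)].
  V(3,0) = exp(-r*dt) * [p*0.000000 + (1-p)*0.000000] = 0.000000
  V(3,1) = exp(-r*dt) * [p*0.000000 + (1-p)*1.120000] = 0.611904
  V(3,2) = exp(-r*dt) * [p*1.120000 + (1-p)*11.360313] = 6.707608
  V(3,3) = exp(-r*dt) * [p*11.360313 + (1-p)*17.558066] = 14.674221
  V(2,0) = exp(-r*dt) * [p*0.000000 + (1-p)*0.611904] = 0.334310
  V(2,1) = exp(-r*dt) * [p*0.611904 + (1-p)*6.707608] = 3.938362
  V(2,2) = exp(-r*dt) * [p*6.707608 + (1-p)*14.674221] = 11.017488
  V(1,0) = exp(-r*dt) * [p*0.334310 + (1-p)*3.938362] = 2.301235
  V(1,1) = exp(-r*dt) * [p*3.938362 + (1-p)*11.017488] = 7.780967
  V(0,0) = exp(-r*dt) * [p*2.301235 + (1-p)*7.780967] = 5.280426


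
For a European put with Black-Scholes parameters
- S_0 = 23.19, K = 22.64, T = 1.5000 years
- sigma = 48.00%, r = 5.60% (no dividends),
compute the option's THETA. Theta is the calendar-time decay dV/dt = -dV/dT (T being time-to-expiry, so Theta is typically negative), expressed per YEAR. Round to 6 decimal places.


d1 = 0.4776554293; d2 = -0.1102221089
phi(d1) = 0.3559318896; exp(-qT) = 1.0000000000; exp(-rT) = 0.9194312561
Theta = -S*exp(-qT)*phi(d1)*sigma/(2*sqrt(T)) + r*K*exp(-rT)*N(-d2) - q*S*exp(-qT)*N(-d1)
N(-d1) = 0.3164477361; N(-d2) = 0.5438833856; sqrt(T) = 1.2247448714
Term 1 = -23.1900 * 1.0000000000 * 0.3559318896 * 0.4800 / (2 * 1.2247448714) = -1.6174589264
Term 2 = 0.0560 * 22.6400 * 0.9194312561 * 0.5438833856 = 0.6340003613
Term 3 = 0 (no dividend yield, q = 0)
Theta = -1.6174589264 + (0.6340003613) + (0.0000000000) = -0.983459

Answer: Theta = -0.983459


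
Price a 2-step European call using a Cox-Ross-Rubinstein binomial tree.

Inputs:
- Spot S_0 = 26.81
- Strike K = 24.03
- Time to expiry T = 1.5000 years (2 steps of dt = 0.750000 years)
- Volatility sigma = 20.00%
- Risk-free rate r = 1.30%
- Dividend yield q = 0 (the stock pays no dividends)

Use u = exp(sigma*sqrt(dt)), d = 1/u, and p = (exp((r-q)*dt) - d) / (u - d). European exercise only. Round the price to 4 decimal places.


dt = T/N = 0.750000
u = exp(sigma*sqrt(dt)) = 1.189110; d = 1/u = 0.840965
p = (exp((r-q)*dt) - d) / (u - d) = 0.484949
Discount per step: exp(-r*dt) = 0.990297
Stock lattice S(k, i) with i counting down-moves:
  k=0: S(0,0) = 26.8100
  k=1: S(1,0) = 31.8800; S(1,1) = 22.5463
  k=2: S(2,0) = 37.9089; S(2,1) = 26.8100; S(2,2) = 18.9606
Terminal payoffs V(N, i) = max(S_T - K, 0):
  V(2,0) = 13.878870; V(2,1) = 2.780000; V(2,2) = 0.000000
Backward induction: V(k, i) = exp(-r*dt) * [p * V(k+1, i) + (1-p) * V(k+1, i+1)].
  V(1,0) = exp(-r*dt) * [p*13.878870 + (1-p)*2.780000] = 8.083192
  V(1,1) = exp(-r*dt) * [p*2.780000 + (1-p)*0.000000] = 1.335078
  V(0,0) = exp(-r*dt) * [p*8.083192 + (1-p)*1.335078] = 4.562865

Answer: Price = V(0,0) = 4.5629


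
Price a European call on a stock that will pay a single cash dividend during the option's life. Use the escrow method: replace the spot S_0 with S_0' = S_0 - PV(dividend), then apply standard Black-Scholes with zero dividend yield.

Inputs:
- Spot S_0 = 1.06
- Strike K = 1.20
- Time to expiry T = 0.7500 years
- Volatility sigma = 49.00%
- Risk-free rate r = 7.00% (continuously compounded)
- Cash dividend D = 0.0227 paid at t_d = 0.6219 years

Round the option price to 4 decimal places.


Answer: Price = 0.1370

Derivation:
PV(D) = D * exp(-r * t_d) = 0.0227 * 0.95740096 = 0.02173300
S_0' = S_0 - PV(D) = 1.0600 - 0.02173300 = 1.03826700
d1 = (ln(S_0'/K) + (r + sigma^2/2)*T) / (sigma*sqrt(T)) = -0.00525761
d2 = d1 - sigma*sqrt(T) = -0.42961006
exp(-rT) = 0.94885432
N(d1) = 0.49790253; N(d2) = 0.33373966
C = S_0' * N(d1) - K * exp(-rT) * N(d2) = 1.03826700 * 0.49790253 - 1.2000 * 0.94885432 * 0.33373966 = 0.1370


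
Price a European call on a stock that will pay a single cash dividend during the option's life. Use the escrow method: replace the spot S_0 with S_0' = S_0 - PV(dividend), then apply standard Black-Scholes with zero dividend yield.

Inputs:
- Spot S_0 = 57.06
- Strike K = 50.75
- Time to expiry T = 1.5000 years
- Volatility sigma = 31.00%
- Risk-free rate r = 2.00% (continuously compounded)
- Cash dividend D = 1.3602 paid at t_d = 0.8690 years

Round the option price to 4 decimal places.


Answer: Price = 11.5478

Derivation:
PV(D) = D * exp(-r * t_d) = 1.3602 * 0.98277016 = 1.33676397
S_0' = S_0 - PV(D) = 57.0600 - 1.33676397 = 55.72323603
d1 = (ln(S_0'/K) + (r + sigma^2/2)*T) / (sigma*sqrt(T)) = 0.51507925
d2 = d1 - sigma*sqrt(T) = 0.13540834
exp(-rT) = 0.97044553
N(d1) = 0.69675118; N(d2) = 0.55385548
C = S_0' * N(d1) - K * exp(-rT) * N(d2) = 55.72323603 * 0.69675118 - 50.7500 * 0.97044553 * 0.55385548 = 11.5478


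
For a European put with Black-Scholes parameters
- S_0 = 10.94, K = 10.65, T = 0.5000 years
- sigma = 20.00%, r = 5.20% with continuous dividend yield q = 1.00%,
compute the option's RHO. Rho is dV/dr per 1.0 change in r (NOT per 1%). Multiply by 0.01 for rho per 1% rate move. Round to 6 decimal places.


d1 = 0.4091737371; d2 = 0.2677523809
phi(d1) = 0.3669058121; exp(-qT) = 0.9950124792; exp(-rT) = 0.9743350896
N(-d2) = 0.3944449636
Rho = -K*T*exp(-rT)*N(-d2) = -10.6500 * 0.5000 * 0.9743350896 * 0.3944449636 = -2.046512

Answer: Rho = -2.046512


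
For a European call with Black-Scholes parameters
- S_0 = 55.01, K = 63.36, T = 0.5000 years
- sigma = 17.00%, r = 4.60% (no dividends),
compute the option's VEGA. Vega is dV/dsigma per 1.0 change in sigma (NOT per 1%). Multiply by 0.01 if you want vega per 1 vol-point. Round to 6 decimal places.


Answer: Vega = 10.124496

Derivation:
d1 = -0.9241699338; d2 = -1.0443780866
phi(d1) = 0.2602835757; exp(-qT) = 1.0000000000; exp(-rT) = 0.9772624838
Vega = S * exp(-qT) * phi(d1) * sqrt(T) = 55.0100 * 1.0000000000 * 0.2602835757 * 0.7071067812 = 10.124496


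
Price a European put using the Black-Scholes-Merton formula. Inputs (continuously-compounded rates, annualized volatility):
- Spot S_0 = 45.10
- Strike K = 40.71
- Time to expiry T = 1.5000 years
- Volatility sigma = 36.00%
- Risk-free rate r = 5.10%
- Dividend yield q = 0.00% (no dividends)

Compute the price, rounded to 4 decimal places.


Answer: Price = 4.1059

Derivation:
d1 = (ln(S/K) + (r - q + 0.5*sigma^2) * T) / (sigma * sqrt(T)) = 0.62622676
d2 = d1 - sigma * sqrt(T) = 0.18531861
exp(-rT) = 0.92635291; exp(-qT) = 1.00000000
P = K * exp(-rT) * N(-d2) - S_0 * exp(-qT) * N(-d1)
N(-d1) = 0.26558311; N(-d2) = 0.42648957
P = 40.7100 * 0.92635291 * 0.42648957 - 45.1000 * 1.00000000 * 0.26558311 = 4.1059


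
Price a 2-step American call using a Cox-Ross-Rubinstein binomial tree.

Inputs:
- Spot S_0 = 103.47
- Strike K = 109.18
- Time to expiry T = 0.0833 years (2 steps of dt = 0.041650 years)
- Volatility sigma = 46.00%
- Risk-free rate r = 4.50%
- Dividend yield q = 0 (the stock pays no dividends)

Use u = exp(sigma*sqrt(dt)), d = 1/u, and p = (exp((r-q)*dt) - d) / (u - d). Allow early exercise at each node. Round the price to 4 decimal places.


dt = T/N = 0.041650
u = exp(sigma*sqrt(dt)) = 1.098426; d = 1/u = 0.910394
p = (exp((r-q)*dt) - d) / (u - d) = 0.486525
Discount per step: exp(-r*dt) = 0.998128
Stock lattice S(k, i) with i counting down-moves:
  k=0: S(0,0) = 103.4700
  k=1: S(1,0) = 113.6541; S(1,1) = 94.1984
  k=2: S(2,0) = 124.8407; S(2,1) = 103.4700; S(2,2) = 85.7576
Terminal payoffs V(N, i) = max(S_T - K, 0):
  V(2,0) = 15.660680; V(2,1) = 0.000000; V(2,2) = 0.000000
Backward induction: V(k, i) = exp(-r*dt) * [p * V(k+1, i) + (1-p) * V(k+1, i+1)]; then take max(V_cont, immediate exercise) for American.
  V(1,0) = exp(-r*dt) * [p*15.660680 + (1-p)*0.000000] = 7.605040; exercise = 4.474147; V(1,0) = max -> 7.605040
  V(1,1) = exp(-r*dt) * [p*0.000000 + (1-p)*0.000000] = 0.000000; exercise = 0.000000; V(1,1) = max -> 0.000000
  V(0,0) = exp(-r*dt) * [p*7.605040 + (1-p)*0.000000] = 3.693111; exercise = 0.000000; V(0,0) = max -> 3.693111

Answer: Price = V(0,0) = 3.6931


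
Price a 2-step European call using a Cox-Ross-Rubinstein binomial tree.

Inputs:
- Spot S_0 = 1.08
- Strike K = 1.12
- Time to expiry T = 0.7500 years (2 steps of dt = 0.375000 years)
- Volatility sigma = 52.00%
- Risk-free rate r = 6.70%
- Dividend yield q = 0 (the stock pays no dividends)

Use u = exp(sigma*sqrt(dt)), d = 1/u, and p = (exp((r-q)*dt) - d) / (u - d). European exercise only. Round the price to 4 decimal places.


dt = T/N = 0.375000
u = exp(sigma*sqrt(dt)) = 1.374972; d = 1/u = 0.727287
p = (exp((r-q)*dt) - d) / (u - d) = 0.460341
Discount per step: exp(-r*dt) = 0.975188
Stock lattice S(k, i) with i counting down-moves:
  k=0: S(0,0) = 1.0800
  k=1: S(1,0) = 1.4850; S(1,1) = 0.7855
  k=2: S(2,0) = 2.0418; S(2,1) = 1.0800; S(2,2) = 0.5713
Terminal payoffs V(N, i) = max(S_T - K, 0):
  V(2,0) = 0.921793; V(2,1) = 0.000000; V(2,2) = 0.000000
Backward induction: V(k, i) = exp(-r*dt) * [p * V(k+1, i) + (1-p) * V(k+1, i+1)].
  V(1,0) = exp(-r*dt) * [p*0.921793 + (1-p)*0.000000] = 0.413810
  V(1,1) = exp(-r*dt) * [p*0.000000 + (1-p)*0.000000] = 0.000000
  V(0,0) = exp(-r*dt) * [p*0.413810 + (1-p)*0.000000] = 0.185767

Answer: Price = V(0,0) = 0.1858


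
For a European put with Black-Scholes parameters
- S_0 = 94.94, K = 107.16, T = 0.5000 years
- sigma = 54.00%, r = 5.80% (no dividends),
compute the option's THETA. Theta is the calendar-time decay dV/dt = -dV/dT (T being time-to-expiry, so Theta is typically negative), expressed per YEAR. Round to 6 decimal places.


Answer: Theta = -10.416078

Derivation:
d1 = -0.0502253535; d2 = -0.4320630154
phi(d1) = 0.3984394145; exp(-qT) = 1.0000000000; exp(-rT) = 0.9714164645
Theta = -S*exp(-qT)*phi(d1)*sigma/(2*sqrt(T)) + r*K*exp(-rT)*N(-d2) - q*S*exp(-qT)*N(-d1)
N(-d1) = 0.5200285961; N(-d2) = 0.6671521929; sqrt(T) = 0.7071067812
Term 1 = -94.9400 * 1.0000000000 * 0.3984394145 * 0.5400 / (2 * 0.7071067812) = -14.4440932190
Term 2 = 0.0580 * 107.1600 * 0.9714164645 * 0.6671521929 = 4.0280149745
Term 3 = 0 (no dividend yield, q = 0)
Theta = -14.4440932190 + (4.0280149745) + (0.0000000000) = -10.416078


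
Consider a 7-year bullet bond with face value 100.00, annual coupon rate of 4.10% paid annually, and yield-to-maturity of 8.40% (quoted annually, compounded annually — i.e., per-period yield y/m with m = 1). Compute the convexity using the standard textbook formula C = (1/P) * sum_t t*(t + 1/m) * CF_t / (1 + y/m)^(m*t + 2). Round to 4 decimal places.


Answer: Convexity = 39.6422

Derivation:
Coupon per period c = face * coupon_rate / m = 4.100000
Periods per year m = 1; per-period yield y/m = 0.084000
Number of cashflows N = 7
Cashflows (t years, CF_t, discount factor 1/(1+y/m)^(m*t), PV):
  t = 1.0000: CF_t = 4.100000, DF = 0.922509, PV = 3.782288
  t = 2.0000: CF_t = 4.100000, DF = 0.851023, PV = 3.489195
  t = 3.0000: CF_t = 4.100000, DF = 0.785077, PV = 3.218815
  t = 4.0000: CF_t = 4.100000, DF = 0.724241, PV = 2.969386
  t = 5.0000: CF_t = 4.100000, DF = 0.668119, PV = 2.739286
  t = 6.0000: CF_t = 4.100000, DF = 0.616346, PV = 2.527017
  t = 7.0000: CF_t = 104.100000, DF = 0.568585, PV = 59.189648
Price P = sum_t PV_t = 77.915636
Convexity numerator sum_t t*(t + 1/m) * CF_t / (1+y/m)^(m*t + 2):
  t = 1.0000: term = 6.437630
  t = 2.0000: term = 17.816319
  t = 3.0000: term = 32.871437
  t = 4.0000: term = 50.540340
  t = 5.0000: term = 69.935895
  t = 6.0000: term = 90.323111
  t = 7.0000: term = 2820.818977
Convexity = (1/P) * sum = 3088.743709 / 77.915636 = 39.642155


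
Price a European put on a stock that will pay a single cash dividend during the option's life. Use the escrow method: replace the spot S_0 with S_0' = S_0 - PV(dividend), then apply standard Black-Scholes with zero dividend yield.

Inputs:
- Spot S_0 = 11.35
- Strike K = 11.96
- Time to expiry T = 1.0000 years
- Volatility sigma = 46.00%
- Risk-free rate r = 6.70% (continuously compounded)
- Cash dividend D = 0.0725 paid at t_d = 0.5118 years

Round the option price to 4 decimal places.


PV(D) = D * exp(-r * t_d) = 0.0725 * 0.96629066 = 0.07005607
S_0' = S_0 - PV(D) = 11.3500 - 0.07005607 = 11.27994393
d1 = (ln(S_0'/K) + (r + sigma^2/2)*T) / (sigma*sqrt(T)) = 0.24838810
d2 = d1 - sigma*sqrt(T) = -0.21161190
exp(-rT) = 0.93519520
N(-d1) = 0.40191707; N(-d2) = 0.58379509
P = K * exp(-rT) * N(-d2) - S_0' * N(-d1) = 11.9600 * 0.93519520 * 0.58379509 - 11.27994393 * 0.40191707 = 1.9961

Answer: Price = 1.9961


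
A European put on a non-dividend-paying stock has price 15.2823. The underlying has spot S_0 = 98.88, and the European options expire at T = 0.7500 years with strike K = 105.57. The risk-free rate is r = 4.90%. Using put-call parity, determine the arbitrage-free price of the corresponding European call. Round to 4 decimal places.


Answer: Call price = 12.4016

Derivation:
Put-call parity: C - P = S_0 * exp(-qT) - K * exp(-rT).
S_0 * exp(-qT) = 98.8800 * 1.00000000 = 98.88000000
K * exp(-rT) = 105.5700 * 0.96391708 = 101.76072661
C = P + S*exp(-qT) - K*exp(-rT)
C = 15.2823 + 98.88000000 - 101.76072661 = 12.4016


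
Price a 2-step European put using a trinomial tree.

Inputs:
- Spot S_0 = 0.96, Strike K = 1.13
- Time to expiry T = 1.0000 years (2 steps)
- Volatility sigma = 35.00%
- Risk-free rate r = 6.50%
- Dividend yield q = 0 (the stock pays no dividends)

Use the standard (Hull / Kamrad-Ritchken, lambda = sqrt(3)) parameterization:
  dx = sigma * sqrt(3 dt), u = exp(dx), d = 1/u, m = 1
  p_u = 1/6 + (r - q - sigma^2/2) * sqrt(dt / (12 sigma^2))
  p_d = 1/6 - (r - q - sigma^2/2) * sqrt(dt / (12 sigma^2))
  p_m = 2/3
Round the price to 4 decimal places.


dt = T/N = 0.500000; dx = sigma*sqrt(3*dt) = 0.428661
u = exp(dx) = 1.535200; d = 1/u = 0.651381
p_u = 0.168854, p_m = 0.666667, p_d = 0.164480
Discount per step: exp(-r*dt) = 0.968022
Stock lattice S(k, j) with j the centered position index:
  k=0: S(0,+0) = 0.9600
  k=1: S(1,-1) = 0.6253; S(1,+0) = 0.9600; S(1,+1) = 1.4738
  k=2: S(2,-2) = 0.4073; S(2,-1) = 0.6253; S(2,+0) = 0.9600; S(2,+1) = 1.4738; S(2,+2) = 2.2626
Terminal payoffs V(N, j) = max(K - S_T, 0):
  V(2,-2) = 0.722675; V(2,-1) = 0.504674; V(2,+0) = 0.170000; V(2,+1) = 0.000000; V(2,+2) = 0.000000
Backward induction: V(k, j) = exp(-r*dt) * [p_u * V(k+1, j+1) + p_m * V(k+1, j) + p_d * V(k+1, j-1)]
  V(1,-1) = exp(-r*dt) * [p_u*0.170000 + p_m*0.504674 + p_d*0.722675] = 0.468542
  V(1,+0) = exp(-r*dt) * [p_u*0.000000 + p_m*0.170000 + p_d*0.504674] = 0.190063
  V(1,+1) = exp(-r*dt) * [p_u*0.000000 + p_m*0.000000 + p_d*0.170000] = 0.027067
  V(0,+0) = exp(-r*dt) * [p_u*0.027067 + p_m*0.190063 + p_d*0.468542] = 0.201683

Answer: Price = V(0,0) = 0.2017
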